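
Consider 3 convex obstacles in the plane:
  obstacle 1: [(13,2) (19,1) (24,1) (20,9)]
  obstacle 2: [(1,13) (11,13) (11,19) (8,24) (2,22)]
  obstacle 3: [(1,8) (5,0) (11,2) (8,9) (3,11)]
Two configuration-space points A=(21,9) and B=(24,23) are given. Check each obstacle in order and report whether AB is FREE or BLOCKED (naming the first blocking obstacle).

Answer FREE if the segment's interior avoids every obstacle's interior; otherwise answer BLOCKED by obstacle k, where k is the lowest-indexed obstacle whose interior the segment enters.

Obstacle 1 [(13,2) (19,1) (24,1) (20,9)]:
  edge (13,2)–(19,1): clear
  edge (19,1)–(24,1): clear
  edge (24,1)–(20,9): clear
  edge (20,9)–(13,2): clear
  midpoint (45/2,16) outside
  → clear
Obstacle 2 [(1,13) (11,13) (11,19) (8,24) (2,22)]:
  edge (1,13)–(11,13): clear
  edge (11,13)–(11,19): clear
  edge (11,19)–(8,24): clear
  edge (8,24)–(2,22): clear
  edge (2,22)–(1,13): clear
  midpoint (45/2,16) outside
  → clear
Obstacle 3 [(1,8) (5,0) (11,2) (8,9) (3,11)]:
  edge (1,8)–(5,0): clear
  edge (5,0)–(11,2): clear
  edge (11,2)–(8,9): clear
  edge (8,9)–(3,11): clear
  edge (3,11)–(1,8): clear
  midpoint (45/2,16) outside
  → clear

FREE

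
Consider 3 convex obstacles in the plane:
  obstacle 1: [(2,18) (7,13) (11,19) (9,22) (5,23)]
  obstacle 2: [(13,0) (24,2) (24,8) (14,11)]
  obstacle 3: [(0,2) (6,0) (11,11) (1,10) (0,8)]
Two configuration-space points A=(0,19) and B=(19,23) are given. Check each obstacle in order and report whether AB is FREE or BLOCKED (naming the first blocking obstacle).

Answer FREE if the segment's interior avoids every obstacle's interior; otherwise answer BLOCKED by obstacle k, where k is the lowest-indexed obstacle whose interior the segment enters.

BLOCKED by obstacle 1

Obstacle 1 [(2,18) (7,13) (11,19) (9,22) (5,23)]:
  edge (2,18)–(7,13): clear
  edge (7,13)–(11,19): clear
  edge (11,19)–(9,22): crosses AB
  edge (9,22)–(5,23): clear
  edge (5,23)–(2,18): crosses AB
  → BLOCKED
Obstacle 2 [(13,0) (24,2) (24,8) (14,11)]:
  edge (13,0)–(24,2): clear
  edge (24,2)–(24,8): clear
  edge (24,8)–(14,11): clear
  edge (14,11)–(13,0): clear
  midpoint (19/2,21) outside
  → clear
Obstacle 3 [(0,2) (6,0) (11,11) (1,10) (0,8)]:
  edge (0,2)–(6,0): clear
  edge (6,0)–(11,11): clear
  edge (11,11)–(1,10): clear
  edge (1,10)–(0,8): clear
  edge (0,8)–(0,2): clear
  midpoint (19/2,21) outside
  → clear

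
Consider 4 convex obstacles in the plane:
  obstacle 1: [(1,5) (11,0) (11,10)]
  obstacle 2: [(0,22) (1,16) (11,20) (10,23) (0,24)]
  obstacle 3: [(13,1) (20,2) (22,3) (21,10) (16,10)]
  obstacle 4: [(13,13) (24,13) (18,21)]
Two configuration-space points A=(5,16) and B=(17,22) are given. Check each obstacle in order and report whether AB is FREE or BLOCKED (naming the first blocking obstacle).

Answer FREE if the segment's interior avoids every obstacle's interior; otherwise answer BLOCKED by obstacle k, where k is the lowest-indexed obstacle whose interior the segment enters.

Obstacle 1 [(1,5) (11,0) (11,10)]:
  edge (1,5)–(11,0): clear
  edge (11,0)–(11,10): clear
  edge (11,10)–(1,5): clear
  midpoint (11,19) outside
  → clear
Obstacle 2 [(0,22) (1,16) (11,20) (10,23) (0,24)]:
  edge (0,22)–(1,16): clear
  edge (1,16)–(11,20): clear
  edge (11,20)–(10,23): clear
  edge (10,23)–(0,24): clear
  edge (0,24)–(0,22): clear
  midpoint (11,19) outside
  → clear
Obstacle 3 [(13,1) (20,2) (22,3) (21,10) (16,10)]:
  edge (13,1)–(20,2): clear
  edge (20,2)–(22,3): clear
  edge (22,3)–(21,10): clear
  edge (21,10)–(16,10): clear
  edge (16,10)–(13,1): clear
  midpoint (11,19) outside
  → clear
Obstacle 4 [(13,13) (24,13) (18,21)]:
  edge (13,13)–(24,13): clear
  edge (24,13)–(18,21): clear
  edge (18,21)–(13,13): clear
  midpoint (11,19) outside
  → clear

FREE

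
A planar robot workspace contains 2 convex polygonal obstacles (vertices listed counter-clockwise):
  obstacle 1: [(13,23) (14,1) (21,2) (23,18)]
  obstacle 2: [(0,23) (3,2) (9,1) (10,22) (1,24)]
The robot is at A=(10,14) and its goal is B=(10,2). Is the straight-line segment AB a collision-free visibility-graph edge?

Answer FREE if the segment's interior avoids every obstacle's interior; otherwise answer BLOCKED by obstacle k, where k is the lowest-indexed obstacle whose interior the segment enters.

FREE

Obstacle 1 [(13,23) (14,1) (21,2) (23,18)]:
  edge (13,23)–(14,1): clear
  edge (14,1)–(21,2): clear
  edge (21,2)–(23,18): clear
  edge (23,18)–(13,23): clear
  midpoint (10,8) outside
  → clear
Obstacle 2 [(0,23) (3,2) (9,1) (10,22) (1,24)]:
  edge (0,23)–(3,2): clear
  edge (3,2)–(9,1): clear
  edge (9,1)–(10,22): clear
  edge (10,22)–(1,24): clear
  edge (1,24)–(0,23): clear
  midpoint (10,8) outside
  → clear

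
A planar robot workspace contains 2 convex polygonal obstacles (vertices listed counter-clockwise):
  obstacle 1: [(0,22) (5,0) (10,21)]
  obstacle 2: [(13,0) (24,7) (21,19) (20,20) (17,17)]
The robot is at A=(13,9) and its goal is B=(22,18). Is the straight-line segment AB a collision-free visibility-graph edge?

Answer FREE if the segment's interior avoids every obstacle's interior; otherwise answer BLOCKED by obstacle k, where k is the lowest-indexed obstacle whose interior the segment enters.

BLOCKED by obstacle 2

Obstacle 1 [(0,22) (5,0) (10,21)]:
  edge (0,22)–(5,0): clear
  edge (5,0)–(10,21): clear
  edge (10,21)–(0,22): clear
  midpoint (35/2,27/2) outside
  → clear
Obstacle 2 [(13,0) (24,7) (21,19) (20,20) (17,17)]:
  edge (13,0)–(24,7): clear
  edge (24,7)–(21,19): crosses AB
  edge (21,19)–(20,20): clear
  edge (20,20)–(17,17): clear
  edge (17,17)–(13,0): crosses AB
  → BLOCKED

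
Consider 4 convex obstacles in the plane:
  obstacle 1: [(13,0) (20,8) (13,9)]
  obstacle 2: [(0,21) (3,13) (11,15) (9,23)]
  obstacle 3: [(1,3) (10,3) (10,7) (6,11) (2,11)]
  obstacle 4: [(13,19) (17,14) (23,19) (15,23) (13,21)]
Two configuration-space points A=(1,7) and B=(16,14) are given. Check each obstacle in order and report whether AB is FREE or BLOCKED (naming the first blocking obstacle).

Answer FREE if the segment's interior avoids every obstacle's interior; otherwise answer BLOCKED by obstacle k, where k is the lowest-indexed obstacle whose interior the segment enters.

Obstacle 1 [(13,0) (20,8) (13,9)]:
  edge (13,0)–(20,8): clear
  edge (20,8)–(13,9): clear
  edge (13,9)–(13,0): clear
  midpoint (17/2,21/2) outside
  → clear
Obstacle 2 [(0,21) (3,13) (11,15) (9,23)]:
  edge (0,21)–(3,13): clear
  edge (3,13)–(11,15): clear
  edge (11,15)–(9,23): clear
  edge (9,23)–(0,21): clear
  midpoint (17/2,21/2) outside
  → clear
Obstacle 3 [(1,3) (10,3) (10,7) (6,11) (2,11)]:
  edge (1,3)–(10,3): clear
  edge (10,3)–(10,7): clear
  edge (10,7)–(6,11): crosses AB
  edge (6,11)–(2,11): clear
  edge (2,11)–(1,3): crosses AB
  → BLOCKED
Obstacle 4 [(13,19) (17,14) (23,19) (15,23) (13,21)]:
  edge (13,19)–(17,14): clear
  edge (17,14)–(23,19): clear
  edge (23,19)–(15,23): clear
  edge (15,23)–(13,21): clear
  edge (13,21)–(13,19): clear
  midpoint (17/2,21/2) outside
  → clear

BLOCKED by obstacle 3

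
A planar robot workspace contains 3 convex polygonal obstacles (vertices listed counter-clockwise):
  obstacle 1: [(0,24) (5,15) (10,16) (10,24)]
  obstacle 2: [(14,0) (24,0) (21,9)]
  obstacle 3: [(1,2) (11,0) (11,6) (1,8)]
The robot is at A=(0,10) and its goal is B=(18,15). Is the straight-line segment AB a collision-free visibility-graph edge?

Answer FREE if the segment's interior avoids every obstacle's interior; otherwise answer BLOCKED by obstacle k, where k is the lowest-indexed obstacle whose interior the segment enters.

Obstacle 1 [(0,24) (5,15) (10,16) (10,24)]:
  edge (0,24)–(5,15): clear
  edge (5,15)–(10,16): clear
  edge (10,16)–(10,24): clear
  edge (10,24)–(0,24): clear
  midpoint (9,25/2) outside
  → clear
Obstacle 2 [(14,0) (24,0) (21,9)]:
  edge (14,0)–(24,0): clear
  edge (24,0)–(21,9): clear
  edge (21,9)–(14,0): clear
  midpoint (9,25/2) outside
  → clear
Obstacle 3 [(1,2) (11,0) (11,6) (1,8)]:
  edge (1,2)–(11,0): clear
  edge (11,0)–(11,6): clear
  edge (11,6)–(1,8): clear
  edge (1,8)–(1,2): clear
  midpoint (9,25/2) outside
  → clear

FREE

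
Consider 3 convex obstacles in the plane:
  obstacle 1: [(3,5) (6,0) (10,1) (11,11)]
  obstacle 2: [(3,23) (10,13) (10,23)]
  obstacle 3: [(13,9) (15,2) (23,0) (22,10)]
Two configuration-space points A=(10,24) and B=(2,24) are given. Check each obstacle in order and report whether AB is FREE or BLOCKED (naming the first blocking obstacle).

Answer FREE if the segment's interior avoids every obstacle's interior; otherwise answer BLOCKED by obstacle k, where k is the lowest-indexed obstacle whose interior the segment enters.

Obstacle 1 [(3,5) (6,0) (10,1) (11,11)]:
  edge (3,5)–(6,0): clear
  edge (6,0)–(10,1): clear
  edge (10,1)–(11,11): clear
  edge (11,11)–(3,5): clear
  midpoint (6,24) outside
  → clear
Obstacle 2 [(3,23) (10,13) (10,23)]:
  edge (3,23)–(10,13): clear
  edge (10,13)–(10,23): clear
  edge (10,23)–(3,23): clear
  midpoint (6,24) outside
  → clear
Obstacle 3 [(13,9) (15,2) (23,0) (22,10)]:
  edge (13,9)–(15,2): clear
  edge (15,2)–(23,0): clear
  edge (23,0)–(22,10): clear
  edge (22,10)–(13,9): clear
  midpoint (6,24) outside
  → clear

FREE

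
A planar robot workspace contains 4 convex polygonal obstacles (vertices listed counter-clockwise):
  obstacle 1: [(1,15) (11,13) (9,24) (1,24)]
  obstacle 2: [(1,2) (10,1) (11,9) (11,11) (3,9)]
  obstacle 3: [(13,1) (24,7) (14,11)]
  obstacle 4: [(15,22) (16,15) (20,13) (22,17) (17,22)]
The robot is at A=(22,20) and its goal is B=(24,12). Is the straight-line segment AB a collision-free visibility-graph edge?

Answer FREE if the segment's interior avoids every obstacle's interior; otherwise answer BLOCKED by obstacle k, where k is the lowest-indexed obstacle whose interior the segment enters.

Obstacle 1 [(1,15) (11,13) (9,24) (1,24)]:
  edge (1,15)–(11,13): clear
  edge (11,13)–(9,24): clear
  edge (9,24)–(1,24): clear
  edge (1,24)–(1,15): clear
  midpoint (23,16) outside
  → clear
Obstacle 2 [(1,2) (10,1) (11,9) (11,11) (3,9)]:
  edge (1,2)–(10,1): clear
  edge (10,1)–(11,9): clear
  edge (11,9)–(11,11): clear
  edge (11,11)–(3,9): clear
  edge (3,9)–(1,2): clear
  midpoint (23,16) outside
  → clear
Obstacle 3 [(13,1) (24,7) (14,11)]:
  edge (13,1)–(24,7): clear
  edge (24,7)–(14,11): clear
  edge (14,11)–(13,1): clear
  midpoint (23,16) outside
  → clear
Obstacle 4 [(15,22) (16,15) (20,13) (22,17) (17,22)]:
  edge (15,22)–(16,15): clear
  edge (16,15)–(20,13): clear
  edge (20,13)–(22,17): clear
  edge (22,17)–(17,22): clear
  edge (17,22)–(15,22): clear
  midpoint (23,16) outside
  → clear

FREE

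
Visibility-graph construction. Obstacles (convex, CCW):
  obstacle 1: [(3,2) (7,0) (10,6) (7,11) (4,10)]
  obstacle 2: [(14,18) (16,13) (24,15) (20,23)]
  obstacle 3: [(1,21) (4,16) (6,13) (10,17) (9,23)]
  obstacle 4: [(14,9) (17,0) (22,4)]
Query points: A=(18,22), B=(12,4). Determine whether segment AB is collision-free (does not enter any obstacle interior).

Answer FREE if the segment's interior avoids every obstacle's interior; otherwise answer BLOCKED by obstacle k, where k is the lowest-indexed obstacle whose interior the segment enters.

Obstacle 1 [(3,2) (7,0) (10,6) (7,11) (4,10)]:
  edge (3,2)–(7,0): clear
  edge (7,0)–(10,6): clear
  edge (10,6)–(7,11): clear
  edge (7,11)–(4,10): clear
  edge (4,10)–(3,2): clear
  midpoint (15,13) outside
  → clear
Obstacle 2 [(14,18) (16,13) (24,15) (20,23)]:
  edge (14,18)–(16,13): crosses AB
  edge (16,13)–(24,15): clear
  edge (24,15)–(20,23): clear
  edge (20,23)–(14,18): crosses AB
  → BLOCKED
Obstacle 3 [(1,21) (4,16) (6,13) (10,17) (9,23)]:
  edge (1,21)–(4,16): clear
  edge (4,16)–(6,13): clear
  edge (6,13)–(10,17): clear
  edge (10,17)–(9,23): clear
  edge (9,23)–(1,21): clear
  midpoint (15,13) outside
  → clear
Obstacle 4 [(14,9) (17,0) (22,4)]:
  edge (14,9)–(17,0): clear
  edge (17,0)–(22,4): clear
  edge (22,4)–(14,9): clear
  midpoint (15,13) outside
  → clear

BLOCKED by obstacle 2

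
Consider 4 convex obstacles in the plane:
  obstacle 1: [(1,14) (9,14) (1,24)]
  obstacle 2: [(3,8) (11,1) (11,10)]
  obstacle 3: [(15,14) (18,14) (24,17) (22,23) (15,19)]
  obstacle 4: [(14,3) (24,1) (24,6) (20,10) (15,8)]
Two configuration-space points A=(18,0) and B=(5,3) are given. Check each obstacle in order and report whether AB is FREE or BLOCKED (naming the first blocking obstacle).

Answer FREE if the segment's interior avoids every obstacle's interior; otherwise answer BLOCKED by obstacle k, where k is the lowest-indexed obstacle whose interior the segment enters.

Obstacle 1 [(1,14) (9,14) (1,24)]:
  edge (1,14)–(9,14): clear
  edge (9,14)–(1,24): clear
  edge (1,24)–(1,14): clear
  midpoint (23/2,3/2) outside
  → clear
Obstacle 2 [(3,8) (11,1) (11,10)]:
  edge (3,8)–(11,1): crosses AB
  edge (11,1)–(11,10): crosses AB
  edge (11,10)–(3,8): clear
  → BLOCKED
Obstacle 3 [(15,14) (18,14) (24,17) (22,23) (15,19)]:
  edge (15,14)–(18,14): clear
  edge (18,14)–(24,17): clear
  edge (24,17)–(22,23): clear
  edge (22,23)–(15,19): clear
  edge (15,19)–(15,14): clear
  midpoint (23/2,3/2) outside
  → clear
Obstacle 4 [(14,3) (24,1) (24,6) (20,10) (15,8)]:
  edge (14,3)–(24,1): clear
  edge (24,1)–(24,6): clear
  edge (24,6)–(20,10): clear
  edge (20,10)–(15,8): clear
  edge (15,8)–(14,3): clear
  midpoint (23/2,3/2) outside
  → clear

BLOCKED by obstacle 2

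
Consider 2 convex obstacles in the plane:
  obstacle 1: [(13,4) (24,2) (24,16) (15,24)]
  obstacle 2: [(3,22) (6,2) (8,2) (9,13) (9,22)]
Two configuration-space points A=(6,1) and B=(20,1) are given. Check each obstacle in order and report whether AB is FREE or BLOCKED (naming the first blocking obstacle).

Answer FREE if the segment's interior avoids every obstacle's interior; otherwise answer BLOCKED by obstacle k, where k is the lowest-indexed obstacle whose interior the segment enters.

Obstacle 1 [(13,4) (24,2) (24,16) (15,24)]:
  edge (13,4)–(24,2): clear
  edge (24,2)–(24,16): clear
  edge (24,16)–(15,24): clear
  edge (15,24)–(13,4): clear
  midpoint (13,1) outside
  → clear
Obstacle 2 [(3,22) (6,2) (8,2) (9,13) (9,22)]:
  edge (3,22)–(6,2): clear
  edge (6,2)–(8,2): clear
  edge (8,2)–(9,13): clear
  edge (9,13)–(9,22): clear
  edge (9,22)–(3,22): clear
  midpoint (13,1) outside
  → clear

FREE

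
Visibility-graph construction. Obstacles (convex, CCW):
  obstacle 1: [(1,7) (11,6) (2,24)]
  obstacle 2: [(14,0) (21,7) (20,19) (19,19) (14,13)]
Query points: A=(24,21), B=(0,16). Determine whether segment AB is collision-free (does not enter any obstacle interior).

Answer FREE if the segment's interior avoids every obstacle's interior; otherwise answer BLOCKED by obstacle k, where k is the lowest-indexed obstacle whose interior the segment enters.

Obstacle 1 [(1,7) (11,6) (2,24)]:
  edge (1,7)–(11,6): clear
  edge (11,6)–(2,24): crosses AB
  edge (2,24)–(1,7): crosses AB
  → BLOCKED
Obstacle 2 [(14,0) (21,7) (20,19) (19,19) (14,13)]:
  edge (14,0)–(21,7): clear
  edge (21,7)–(20,19): clear
  edge (20,19)–(19,19): clear
  edge (19,19)–(14,13): clear
  edge (14,13)–(14,0): clear
  midpoint (12,37/2) outside
  → clear

BLOCKED by obstacle 1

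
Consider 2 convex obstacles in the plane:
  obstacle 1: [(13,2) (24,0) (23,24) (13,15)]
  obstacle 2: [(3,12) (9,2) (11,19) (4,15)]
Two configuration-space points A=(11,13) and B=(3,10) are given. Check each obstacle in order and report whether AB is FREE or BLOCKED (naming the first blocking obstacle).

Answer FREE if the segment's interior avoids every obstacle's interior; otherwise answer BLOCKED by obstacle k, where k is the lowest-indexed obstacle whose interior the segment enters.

BLOCKED by obstacle 2

Obstacle 1 [(13,2) (24,0) (23,24) (13,15)]:
  edge (13,2)–(24,0): clear
  edge (24,0)–(23,24): clear
  edge (23,24)–(13,15): clear
  edge (13,15)–(13,2): clear
  midpoint (7,23/2) outside
  → clear
Obstacle 2 [(3,12) (9,2) (11,19) (4,15)]:
  edge (3,12)–(9,2): crosses AB
  edge (9,2)–(11,19): crosses AB
  edge (11,19)–(4,15): clear
  edge (4,15)–(3,12): clear
  → BLOCKED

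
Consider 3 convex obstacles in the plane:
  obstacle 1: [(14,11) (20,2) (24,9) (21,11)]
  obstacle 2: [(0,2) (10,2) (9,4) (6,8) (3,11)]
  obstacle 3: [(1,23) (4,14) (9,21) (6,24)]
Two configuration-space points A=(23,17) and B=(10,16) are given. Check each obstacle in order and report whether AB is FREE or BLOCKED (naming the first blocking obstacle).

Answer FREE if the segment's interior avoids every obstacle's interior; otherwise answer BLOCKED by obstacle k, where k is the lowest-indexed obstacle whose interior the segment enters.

FREE

Obstacle 1 [(14,11) (20,2) (24,9) (21,11)]:
  edge (14,11)–(20,2): clear
  edge (20,2)–(24,9): clear
  edge (24,9)–(21,11): clear
  edge (21,11)–(14,11): clear
  midpoint (33/2,33/2) outside
  → clear
Obstacle 2 [(0,2) (10,2) (9,4) (6,8) (3,11)]:
  edge (0,2)–(10,2): clear
  edge (10,2)–(9,4): clear
  edge (9,4)–(6,8): clear
  edge (6,8)–(3,11): clear
  edge (3,11)–(0,2): clear
  midpoint (33/2,33/2) outside
  → clear
Obstacle 3 [(1,23) (4,14) (9,21) (6,24)]:
  edge (1,23)–(4,14): clear
  edge (4,14)–(9,21): clear
  edge (9,21)–(6,24): clear
  edge (6,24)–(1,23): clear
  midpoint (33/2,33/2) outside
  → clear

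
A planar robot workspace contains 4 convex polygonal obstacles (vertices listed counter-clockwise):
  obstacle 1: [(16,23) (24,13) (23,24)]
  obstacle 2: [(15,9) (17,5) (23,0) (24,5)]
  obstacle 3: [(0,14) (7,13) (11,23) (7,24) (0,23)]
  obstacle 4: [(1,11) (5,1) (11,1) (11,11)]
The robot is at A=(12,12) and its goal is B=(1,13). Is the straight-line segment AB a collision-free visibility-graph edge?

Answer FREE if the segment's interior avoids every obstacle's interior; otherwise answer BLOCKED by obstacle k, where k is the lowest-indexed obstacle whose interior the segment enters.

Obstacle 1 [(16,23) (24,13) (23,24)]:
  edge (16,23)–(24,13): clear
  edge (24,13)–(23,24): clear
  edge (23,24)–(16,23): clear
  midpoint (13/2,25/2) outside
  → clear
Obstacle 2 [(15,9) (17,5) (23,0) (24,5)]:
  edge (15,9)–(17,5): clear
  edge (17,5)–(23,0): clear
  edge (23,0)–(24,5): clear
  edge (24,5)–(15,9): clear
  midpoint (13/2,25/2) outside
  → clear
Obstacle 3 [(0,14) (7,13) (11,23) (7,24) (0,23)]:
  edge (0,14)–(7,13): clear
  edge (7,13)–(11,23): clear
  edge (11,23)–(7,24): clear
  edge (7,24)–(0,23): clear
  edge (0,23)–(0,14): clear
  midpoint (13/2,25/2) outside
  → clear
Obstacle 4 [(1,11) (5,1) (11,1) (11,11)]:
  edge (1,11)–(5,1): clear
  edge (5,1)–(11,1): clear
  edge (11,1)–(11,11): clear
  edge (11,11)–(1,11): clear
  midpoint (13/2,25/2) outside
  → clear

FREE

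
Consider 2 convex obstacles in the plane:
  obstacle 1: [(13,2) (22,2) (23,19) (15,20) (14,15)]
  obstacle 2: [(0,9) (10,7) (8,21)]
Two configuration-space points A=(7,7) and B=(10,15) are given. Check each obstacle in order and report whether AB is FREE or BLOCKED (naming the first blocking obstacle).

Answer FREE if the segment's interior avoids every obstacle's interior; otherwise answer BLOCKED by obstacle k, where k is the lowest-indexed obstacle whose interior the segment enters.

Obstacle 1 [(13,2) (22,2) (23,19) (15,20) (14,15)]:
  edge (13,2)–(22,2): clear
  edge (22,2)–(23,19): clear
  edge (23,19)–(15,20): clear
  edge (15,20)–(14,15): clear
  edge (14,15)–(13,2): clear
  midpoint (17/2,11) outside
  → clear
Obstacle 2 [(0,9) (10,7) (8,21)]:
  edge (0,9)–(10,7): crosses AB
  edge (10,7)–(8,21): crosses AB
  edge (8,21)–(0,9): clear
  → BLOCKED

BLOCKED by obstacle 2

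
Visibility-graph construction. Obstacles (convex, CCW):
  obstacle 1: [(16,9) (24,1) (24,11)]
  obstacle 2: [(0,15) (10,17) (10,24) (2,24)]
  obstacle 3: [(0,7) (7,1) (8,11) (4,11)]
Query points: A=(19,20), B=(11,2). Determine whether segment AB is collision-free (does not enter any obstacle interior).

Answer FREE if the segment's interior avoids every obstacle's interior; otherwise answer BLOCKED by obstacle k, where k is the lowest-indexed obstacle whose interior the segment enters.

FREE

Obstacle 1 [(16,9) (24,1) (24,11)]:
  edge (16,9)–(24,1): clear
  edge (24,1)–(24,11): clear
  edge (24,11)–(16,9): clear
  midpoint (15,11) outside
  → clear
Obstacle 2 [(0,15) (10,17) (10,24) (2,24)]:
  edge (0,15)–(10,17): clear
  edge (10,17)–(10,24): clear
  edge (10,24)–(2,24): clear
  edge (2,24)–(0,15): clear
  midpoint (15,11) outside
  → clear
Obstacle 3 [(0,7) (7,1) (8,11) (4,11)]:
  edge (0,7)–(7,1): clear
  edge (7,1)–(8,11): clear
  edge (8,11)–(4,11): clear
  edge (4,11)–(0,7): clear
  midpoint (15,11) outside
  → clear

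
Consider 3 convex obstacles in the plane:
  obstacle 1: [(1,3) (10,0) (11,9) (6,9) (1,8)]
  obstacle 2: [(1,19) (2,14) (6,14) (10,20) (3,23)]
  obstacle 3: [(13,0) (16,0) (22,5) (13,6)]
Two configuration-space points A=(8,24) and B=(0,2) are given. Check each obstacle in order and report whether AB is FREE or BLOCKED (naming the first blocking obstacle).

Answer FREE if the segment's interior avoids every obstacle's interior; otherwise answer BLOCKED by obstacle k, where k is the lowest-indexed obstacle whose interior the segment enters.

Obstacle 1 [(1,3) (10,0) (11,9) (6,9) (1,8)]:
  edge (1,3)–(10,0): clear
  edge (10,0)–(11,9): clear
  edge (11,9)–(6,9): clear
  edge (6,9)–(1,8): crosses AB
  edge (1,8)–(1,3): crosses AB
  → BLOCKED
Obstacle 2 [(1,19) (2,14) (6,14) (10,20) (3,23)]:
  edge (1,19)–(2,14): clear
  edge (2,14)–(6,14): crosses AB
  edge (6,14)–(10,20): clear
  edge (10,20)–(3,23): crosses AB
  edge (3,23)–(1,19): clear
  → BLOCKED
Obstacle 3 [(13,0) (16,0) (22,5) (13,6)]:
  edge (13,0)–(16,0): clear
  edge (16,0)–(22,5): clear
  edge (22,5)–(13,6): clear
  edge (13,6)–(13,0): clear
  midpoint (4,13) outside
  → clear

BLOCKED by obstacle 1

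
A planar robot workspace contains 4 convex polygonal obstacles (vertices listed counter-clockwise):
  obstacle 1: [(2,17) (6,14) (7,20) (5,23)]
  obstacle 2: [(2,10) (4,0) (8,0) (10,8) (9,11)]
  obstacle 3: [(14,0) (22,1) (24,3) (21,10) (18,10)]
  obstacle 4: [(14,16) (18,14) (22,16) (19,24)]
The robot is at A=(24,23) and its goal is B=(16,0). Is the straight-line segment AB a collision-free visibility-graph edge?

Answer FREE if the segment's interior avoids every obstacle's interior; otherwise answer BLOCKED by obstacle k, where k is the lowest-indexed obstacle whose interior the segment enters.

Obstacle 1 [(2,17) (6,14) (7,20) (5,23)]:
  edge (2,17)–(6,14): clear
  edge (6,14)–(7,20): clear
  edge (7,20)–(5,23): clear
  edge (5,23)–(2,17): clear
  midpoint (20,23/2) outside
  → clear
Obstacle 2 [(2,10) (4,0) (8,0) (10,8) (9,11)]:
  edge (2,10)–(4,0): clear
  edge (4,0)–(8,0): clear
  edge (8,0)–(10,8): clear
  edge (10,8)–(9,11): clear
  edge (9,11)–(2,10): clear
  midpoint (20,23/2) outside
  → clear
Obstacle 3 [(14,0) (22,1) (24,3) (21,10) (18,10)]:
  edge (14,0)–(22,1): crosses AB
  edge (22,1)–(24,3): clear
  edge (24,3)–(21,10): clear
  edge (21,10)–(18,10): crosses AB
  edge (18,10)–(14,0): clear
  → BLOCKED
Obstacle 4 [(14,16) (18,14) (22,16) (19,24)]:
  edge (14,16)–(18,14): clear
  edge (18,14)–(22,16): crosses AB
  edge (22,16)–(19,24): crosses AB
  edge (19,24)–(14,16): clear
  → BLOCKED

BLOCKED by obstacle 3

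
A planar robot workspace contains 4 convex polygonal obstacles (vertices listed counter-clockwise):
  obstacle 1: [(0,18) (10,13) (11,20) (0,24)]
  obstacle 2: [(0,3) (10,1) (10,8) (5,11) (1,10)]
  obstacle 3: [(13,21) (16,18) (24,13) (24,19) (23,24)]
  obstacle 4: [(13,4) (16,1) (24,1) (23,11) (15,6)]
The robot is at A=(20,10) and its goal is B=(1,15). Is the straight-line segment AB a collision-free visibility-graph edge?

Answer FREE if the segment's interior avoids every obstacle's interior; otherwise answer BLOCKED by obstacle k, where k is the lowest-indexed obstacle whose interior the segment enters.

Obstacle 1 [(0,18) (10,13) (11,20) (0,24)]:
  edge (0,18)–(10,13): clear
  edge (10,13)–(11,20): clear
  edge (11,20)–(0,24): clear
  edge (0,24)–(0,18): clear
  midpoint (21/2,25/2) outside
  → clear
Obstacle 2 [(0,3) (10,1) (10,8) (5,11) (1,10)]:
  edge (0,3)–(10,1): clear
  edge (10,1)–(10,8): clear
  edge (10,8)–(5,11): clear
  edge (5,11)–(1,10): clear
  edge (1,10)–(0,3): clear
  midpoint (21/2,25/2) outside
  → clear
Obstacle 3 [(13,21) (16,18) (24,13) (24,19) (23,24)]:
  edge (13,21)–(16,18): clear
  edge (16,18)–(24,13): clear
  edge (24,13)–(24,19): clear
  edge (24,19)–(23,24): clear
  edge (23,24)–(13,21): clear
  midpoint (21/2,25/2) outside
  → clear
Obstacle 4 [(13,4) (16,1) (24,1) (23,11) (15,6)]:
  edge (13,4)–(16,1): clear
  edge (16,1)–(24,1): clear
  edge (24,1)–(23,11): clear
  edge (23,11)–(15,6): clear
  edge (15,6)–(13,4): clear
  midpoint (21/2,25/2) outside
  → clear

FREE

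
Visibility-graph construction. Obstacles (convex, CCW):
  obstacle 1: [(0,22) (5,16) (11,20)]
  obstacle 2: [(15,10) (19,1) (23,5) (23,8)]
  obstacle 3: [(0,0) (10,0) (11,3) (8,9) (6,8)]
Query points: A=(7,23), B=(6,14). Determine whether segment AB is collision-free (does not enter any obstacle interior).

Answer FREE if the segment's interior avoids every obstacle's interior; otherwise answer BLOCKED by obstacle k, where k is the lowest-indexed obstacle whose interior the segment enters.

Obstacle 1 [(0,22) (5,16) (11,20)]:
  edge (0,22)–(5,16): clear
  edge (5,16)–(11,20): crosses AB
  edge (11,20)–(0,22): crosses AB
  → BLOCKED
Obstacle 2 [(15,10) (19,1) (23,5) (23,8)]:
  edge (15,10)–(19,1): clear
  edge (19,1)–(23,5): clear
  edge (23,5)–(23,8): clear
  edge (23,8)–(15,10): clear
  midpoint (13/2,37/2) outside
  → clear
Obstacle 3 [(0,0) (10,0) (11,3) (8,9) (6,8)]:
  edge (0,0)–(10,0): clear
  edge (10,0)–(11,3): clear
  edge (11,3)–(8,9): clear
  edge (8,9)–(6,8): clear
  edge (6,8)–(0,0): clear
  midpoint (13/2,37/2) outside
  → clear

BLOCKED by obstacle 1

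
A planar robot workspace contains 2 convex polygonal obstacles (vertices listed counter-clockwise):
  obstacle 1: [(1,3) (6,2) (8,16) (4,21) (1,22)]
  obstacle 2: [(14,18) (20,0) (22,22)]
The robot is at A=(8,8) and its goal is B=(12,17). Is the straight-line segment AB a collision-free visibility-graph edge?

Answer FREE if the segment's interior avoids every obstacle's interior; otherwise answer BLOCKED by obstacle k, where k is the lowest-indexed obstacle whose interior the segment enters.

FREE

Obstacle 1 [(1,3) (6,2) (8,16) (4,21) (1,22)]:
  edge (1,3)–(6,2): clear
  edge (6,2)–(8,16): clear
  edge (8,16)–(4,21): clear
  edge (4,21)–(1,22): clear
  edge (1,22)–(1,3): clear
  midpoint (10,25/2) outside
  → clear
Obstacle 2 [(14,18) (20,0) (22,22)]:
  edge (14,18)–(20,0): clear
  edge (20,0)–(22,22): clear
  edge (22,22)–(14,18): clear
  midpoint (10,25/2) outside
  → clear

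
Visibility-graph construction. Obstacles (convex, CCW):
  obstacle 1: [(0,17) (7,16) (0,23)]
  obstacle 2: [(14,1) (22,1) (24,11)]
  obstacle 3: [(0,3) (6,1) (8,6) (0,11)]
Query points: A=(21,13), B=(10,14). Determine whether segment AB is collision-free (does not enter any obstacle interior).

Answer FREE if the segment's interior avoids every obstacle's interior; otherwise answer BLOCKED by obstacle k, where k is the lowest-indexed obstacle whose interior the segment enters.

FREE

Obstacle 1 [(0,17) (7,16) (0,23)]:
  edge (0,17)–(7,16): clear
  edge (7,16)–(0,23): clear
  edge (0,23)–(0,17): clear
  midpoint (31/2,27/2) outside
  → clear
Obstacle 2 [(14,1) (22,1) (24,11)]:
  edge (14,1)–(22,1): clear
  edge (22,1)–(24,11): clear
  edge (24,11)–(14,1): clear
  midpoint (31/2,27/2) outside
  → clear
Obstacle 3 [(0,3) (6,1) (8,6) (0,11)]:
  edge (0,3)–(6,1): clear
  edge (6,1)–(8,6): clear
  edge (8,6)–(0,11): clear
  edge (0,11)–(0,3): clear
  midpoint (31/2,27/2) outside
  → clear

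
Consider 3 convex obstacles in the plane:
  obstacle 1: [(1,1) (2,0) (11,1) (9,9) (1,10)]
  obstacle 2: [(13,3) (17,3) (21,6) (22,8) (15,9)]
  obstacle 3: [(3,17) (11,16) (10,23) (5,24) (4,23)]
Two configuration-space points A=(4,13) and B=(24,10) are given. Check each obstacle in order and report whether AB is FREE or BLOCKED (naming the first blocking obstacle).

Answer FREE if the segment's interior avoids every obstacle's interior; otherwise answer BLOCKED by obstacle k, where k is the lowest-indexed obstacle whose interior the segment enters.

FREE

Obstacle 1 [(1,1) (2,0) (11,1) (9,9) (1,10)]:
  edge (1,1)–(2,0): clear
  edge (2,0)–(11,1): clear
  edge (11,1)–(9,9): clear
  edge (9,9)–(1,10): clear
  edge (1,10)–(1,1): clear
  midpoint (14,23/2) outside
  → clear
Obstacle 2 [(13,3) (17,3) (21,6) (22,8) (15,9)]:
  edge (13,3)–(17,3): clear
  edge (17,3)–(21,6): clear
  edge (21,6)–(22,8): clear
  edge (22,8)–(15,9): clear
  edge (15,9)–(13,3): clear
  midpoint (14,23/2) outside
  → clear
Obstacle 3 [(3,17) (11,16) (10,23) (5,24) (4,23)]:
  edge (3,17)–(11,16): clear
  edge (11,16)–(10,23): clear
  edge (10,23)–(5,24): clear
  edge (5,24)–(4,23): clear
  edge (4,23)–(3,17): clear
  midpoint (14,23/2) outside
  → clear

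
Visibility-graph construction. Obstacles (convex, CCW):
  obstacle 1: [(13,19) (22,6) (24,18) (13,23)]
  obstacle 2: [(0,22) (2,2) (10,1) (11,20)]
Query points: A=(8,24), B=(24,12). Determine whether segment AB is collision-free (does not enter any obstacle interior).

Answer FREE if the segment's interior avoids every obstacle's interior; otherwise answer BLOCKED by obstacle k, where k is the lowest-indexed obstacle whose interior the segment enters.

Obstacle 1 [(13,19) (22,6) (24,18) (13,23)]:
  edge (13,19)–(22,6): clear
  edge (22,6)–(24,18): crosses AB
  edge (24,18)–(13,23): clear
  edge (13,23)–(13,19): crosses AB
  → BLOCKED
Obstacle 2 [(0,22) (2,2) (10,1) (11,20)]:
  edge (0,22)–(2,2): clear
  edge (2,2)–(10,1): clear
  edge (10,1)–(11,20): clear
  edge (11,20)–(0,22): clear
  midpoint (16,18) outside
  → clear

BLOCKED by obstacle 1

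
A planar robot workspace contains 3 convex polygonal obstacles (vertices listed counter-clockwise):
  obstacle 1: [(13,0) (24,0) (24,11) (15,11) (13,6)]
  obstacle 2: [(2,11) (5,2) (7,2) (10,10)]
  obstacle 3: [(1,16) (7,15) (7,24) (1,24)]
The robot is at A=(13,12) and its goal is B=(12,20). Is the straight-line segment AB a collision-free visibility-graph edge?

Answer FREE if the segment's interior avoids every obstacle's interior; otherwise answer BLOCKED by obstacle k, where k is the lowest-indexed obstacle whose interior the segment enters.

Obstacle 1 [(13,0) (24,0) (24,11) (15,11) (13,6)]:
  edge (13,0)–(24,0): clear
  edge (24,0)–(24,11): clear
  edge (24,11)–(15,11): clear
  edge (15,11)–(13,6): clear
  edge (13,6)–(13,0): clear
  midpoint (25/2,16) outside
  → clear
Obstacle 2 [(2,11) (5,2) (7,2) (10,10)]:
  edge (2,11)–(5,2): clear
  edge (5,2)–(7,2): clear
  edge (7,2)–(10,10): clear
  edge (10,10)–(2,11): clear
  midpoint (25/2,16) outside
  → clear
Obstacle 3 [(1,16) (7,15) (7,24) (1,24)]:
  edge (1,16)–(7,15): clear
  edge (7,15)–(7,24): clear
  edge (7,24)–(1,24): clear
  edge (1,24)–(1,16): clear
  midpoint (25/2,16) outside
  → clear

FREE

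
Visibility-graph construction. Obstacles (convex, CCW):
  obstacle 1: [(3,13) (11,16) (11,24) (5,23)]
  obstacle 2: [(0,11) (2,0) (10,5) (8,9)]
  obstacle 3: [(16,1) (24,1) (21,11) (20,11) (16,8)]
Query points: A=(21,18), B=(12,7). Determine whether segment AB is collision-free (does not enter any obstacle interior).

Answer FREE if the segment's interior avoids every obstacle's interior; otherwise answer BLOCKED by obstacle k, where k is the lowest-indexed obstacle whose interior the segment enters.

FREE

Obstacle 1 [(3,13) (11,16) (11,24) (5,23)]:
  edge (3,13)–(11,16): clear
  edge (11,16)–(11,24): clear
  edge (11,24)–(5,23): clear
  edge (5,23)–(3,13): clear
  midpoint (33/2,25/2) outside
  → clear
Obstacle 2 [(0,11) (2,0) (10,5) (8,9)]:
  edge (0,11)–(2,0): clear
  edge (2,0)–(10,5): clear
  edge (10,5)–(8,9): clear
  edge (8,9)–(0,11): clear
  midpoint (33/2,25/2) outside
  → clear
Obstacle 3 [(16,1) (24,1) (21,11) (20,11) (16,8)]:
  edge (16,1)–(24,1): clear
  edge (24,1)–(21,11): clear
  edge (21,11)–(20,11): clear
  edge (20,11)–(16,8): clear
  edge (16,8)–(16,1): clear
  midpoint (33/2,25/2) outside
  → clear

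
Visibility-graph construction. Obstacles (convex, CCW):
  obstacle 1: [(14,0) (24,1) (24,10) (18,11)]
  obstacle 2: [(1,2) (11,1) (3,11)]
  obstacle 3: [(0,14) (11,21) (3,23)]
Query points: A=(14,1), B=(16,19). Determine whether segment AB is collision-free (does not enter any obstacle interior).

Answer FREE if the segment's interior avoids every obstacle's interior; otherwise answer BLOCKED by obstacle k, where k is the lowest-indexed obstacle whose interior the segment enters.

FREE

Obstacle 1 [(14,0) (24,1) (24,10) (18,11)]:
  edge (14,0)–(24,1): clear
  edge (24,1)–(24,10): clear
  edge (24,10)–(18,11): clear
  edge (18,11)–(14,0): clear
  midpoint (15,10) outside
  → clear
Obstacle 2 [(1,2) (11,1) (3,11)]:
  edge (1,2)–(11,1): clear
  edge (11,1)–(3,11): clear
  edge (3,11)–(1,2): clear
  midpoint (15,10) outside
  → clear
Obstacle 3 [(0,14) (11,21) (3,23)]:
  edge (0,14)–(11,21): clear
  edge (11,21)–(3,23): clear
  edge (3,23)–(0,14): clear
  midpoint (15,10) outside
  → clear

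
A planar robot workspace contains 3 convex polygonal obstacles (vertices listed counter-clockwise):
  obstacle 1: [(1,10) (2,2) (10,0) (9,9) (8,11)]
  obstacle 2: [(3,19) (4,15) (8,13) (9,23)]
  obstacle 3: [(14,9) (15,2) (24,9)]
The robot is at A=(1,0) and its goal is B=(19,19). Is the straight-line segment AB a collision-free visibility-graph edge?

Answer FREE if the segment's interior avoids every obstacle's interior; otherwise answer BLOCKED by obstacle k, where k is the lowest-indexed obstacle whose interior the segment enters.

Obstacle 1 [(1,10) (2,2) (10,0) (9,9) (8,11)]:
  edge (1,10)–(2,2): clear
  edge (2,2)–(10,0): crosses AB
  edge (10,0)–(9,9): crosses AB
  edge (9,9)–(8,11): clear
  edge (8,11)–(1,10): clear
  → BLOCKED
Obstacle 2 [(3,19) (4,15) (8,13) (9,23)]:
  edge (3,19)–(4,15): clear
  edge (4,15)–(8,13): clear
  edge (8,13)–(9,23): clear
  edge (9,23)–(3,19): clear
  midpoint (10,19/2) outside
  → clear
Obstacle 3 [(14,9) (15,2) (24,9)]:
  edge (14,9)–(15,2): clear
  edge (15,2)–(24,9): clear
  edge (24,9)–(14,9): clear
  midpoint (10,19/2) outside
  → clear

BLOCKED by obstacle 1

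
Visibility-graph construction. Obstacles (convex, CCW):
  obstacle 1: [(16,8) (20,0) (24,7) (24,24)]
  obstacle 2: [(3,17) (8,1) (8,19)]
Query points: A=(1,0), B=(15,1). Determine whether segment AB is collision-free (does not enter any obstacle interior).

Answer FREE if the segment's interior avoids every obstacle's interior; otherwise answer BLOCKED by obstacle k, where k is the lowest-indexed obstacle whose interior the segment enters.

FREE

Obstacle 1 [(16,8) (20,0) (24,7) (24,24)]:
  edge (16,8)–(20,0): clear
  edge (20,0)–(24,7): clear
  edge (24,7)–(24,24): clear
  edge (24,24)–(16,8): clear
  midpoint (8,1/2) outside
  → clear
Obstacle 2 [(3,17) (8,1) (8,19)]:
  edge (3,17)–(8,1): clear
  edge (8,1)–(8,19): clear
  edge (8,19)–(3,17): clear
  midpoint (8,1/2) outside
  → clear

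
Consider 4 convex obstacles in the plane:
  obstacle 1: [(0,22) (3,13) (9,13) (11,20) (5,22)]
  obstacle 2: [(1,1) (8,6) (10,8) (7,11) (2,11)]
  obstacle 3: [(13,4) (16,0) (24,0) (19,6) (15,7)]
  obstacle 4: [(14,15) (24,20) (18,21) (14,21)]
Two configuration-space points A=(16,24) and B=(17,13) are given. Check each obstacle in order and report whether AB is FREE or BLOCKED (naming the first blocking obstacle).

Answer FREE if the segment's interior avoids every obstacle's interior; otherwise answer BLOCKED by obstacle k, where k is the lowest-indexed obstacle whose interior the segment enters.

BLOCKED by obstacle 4

Obstacle 1 [(0,22) (3,13) (9,13) (11,20) (5,22)]:
  edge (0,22)–(3,13): clear
  edge (3,13)–(9,13): clear
  edge (9,13)–(11,20): clear
  edge (11,20)–(5,22): clear
  edge (5,22)–(0,22): clear
  midpoint (33/2,37/2) outside
  → clear
Obstacle 2 [(1,1) (8,6) (10,8) (7,11) (2,11)]:
  edge (1,1)–(8,6): clear
  edge (8,6)–(10,8): clear
  edge (10,8)–(7,11): clear
  edge (7,11)–(2,11): clear
  edge (2,11)–(1,1): clear
  midpoint (33/2,37/2) outside
  → clear
Obstacle 3 [(13,4) (16,0) (24,0) (19,6) (15,7)]:
  edge (13,4)–(16,0): clear
  edge (16,0)–(24,0): clear
  edge (24,0)–(19,6): clear
  edge (19,6)–(15,7): clear
  edge (15,7)–(13,4): clear
  midpoint (33/2,37/2) outside
  → clear
Obstacle 4 [(14,15) (24,20) (18,21) (14,21)]:
  edge (14,15)–(24,20): crosses AB
  edge (24,20)–(18,21): clear
  edge (18,21)–(14,21): crosses AB
  edge (14,21)–(14,15): clear
  → BLOCKED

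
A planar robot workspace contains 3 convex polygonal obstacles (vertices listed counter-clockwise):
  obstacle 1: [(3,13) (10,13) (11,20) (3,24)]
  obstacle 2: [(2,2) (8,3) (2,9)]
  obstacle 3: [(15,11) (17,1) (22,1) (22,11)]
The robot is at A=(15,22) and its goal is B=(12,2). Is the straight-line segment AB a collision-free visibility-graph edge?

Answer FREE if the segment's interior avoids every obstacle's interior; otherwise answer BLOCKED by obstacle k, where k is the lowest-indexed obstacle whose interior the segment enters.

FREE

Obstacle 1 [(3,13) (10,13) (11,20) (3,24)]:
  edge (3,13)–(10,13): clear
  edge (10,13)–(11,20): clear
  edge (11,20)–(3,24): clear
  edge (3,24)–(3,13): clear
  midpoint (27/2,12) outside
  → clear
Obstacle 2 [(2,2) (8,3) (2,9)]:
  edge (2,2)–(8,3): clear
  edge (8,3)–(2,9): clear
  edge (2,9)–(2,2): clear
  midpoint (27/2,12) outside
  → clear
Obstacle 3 [(15,11) (17,1) (22,1) (22,11)]:
  edge (15,11)–(17,1): clear
  edge (17,1)–(22,1): clear
  edge (22,1)–(22,11): clear
  edge (22,11)–(15,11): clear
  midpoint (27/2,12) outside
  → clear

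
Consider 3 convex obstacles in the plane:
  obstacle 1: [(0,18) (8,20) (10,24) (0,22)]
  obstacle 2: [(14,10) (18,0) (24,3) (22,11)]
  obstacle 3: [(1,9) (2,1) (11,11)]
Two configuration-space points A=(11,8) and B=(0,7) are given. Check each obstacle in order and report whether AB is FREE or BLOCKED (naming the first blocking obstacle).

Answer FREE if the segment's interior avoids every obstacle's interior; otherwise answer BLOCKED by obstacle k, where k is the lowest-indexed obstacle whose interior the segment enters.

BLOCKED by obstacle 3

Obstacle 1 [(0,18) (8,20) (10,24) (0,22)]:
  edge (0,18)–(8,20): clear
  edge (8,20)–(10,24): clear
  edge (10,24)–(0,22): clear
  edge (0,22)–(0,18): clear
  midpoint (11/2,15/2) outside
  → clear
Obstacle 2 [(14,10) (18,0) (24,3) (22,11)]:
  edge (14,10)–(18,0): clear
  edge (18,0)–(24,3): clear
  edge (24,3)–(22,11): clear
  edge (22,11)–(14,10): clear
  midpoint (11/2,15/2) outside
  → clear
Obstacle 3 [(1,9) (2,1) (11,11)]:
  edge (1,9)–(2,1): crosses AB
  edge (2,1)–(11,11): crosses AB
  edge (11,11)–(1,9): clear
  → BLOCKED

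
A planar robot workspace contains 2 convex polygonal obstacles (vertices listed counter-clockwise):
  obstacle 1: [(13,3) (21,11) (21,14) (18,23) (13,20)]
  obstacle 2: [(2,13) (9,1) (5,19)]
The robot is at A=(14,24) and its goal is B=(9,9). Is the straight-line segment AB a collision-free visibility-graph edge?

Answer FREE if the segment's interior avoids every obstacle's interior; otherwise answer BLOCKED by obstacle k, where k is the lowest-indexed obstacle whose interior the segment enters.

Obstacle 1 [(13,3) (21,11) (21,14) (18,23) (13,20)]:
  edge (13,3)–(21,11): clear
  edge (21,11)–(21,14): clear
  edge (21,14)–(18,23): clear
  edge (18,23)–(13,20): clear
  edge (13,20)–(13,3): clear
  midpoint (23/2,33/2) outside
  → clear
Obstacle 2 [(2,13) (9,1) (5,19)]:
  edge (2,13)–(9,1): clear
  edge (9,1)–(5,19): clear
  edge (5,19)–(2,13): clear
  midpoint (23/2,33/2) outside
  → clear

FREE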